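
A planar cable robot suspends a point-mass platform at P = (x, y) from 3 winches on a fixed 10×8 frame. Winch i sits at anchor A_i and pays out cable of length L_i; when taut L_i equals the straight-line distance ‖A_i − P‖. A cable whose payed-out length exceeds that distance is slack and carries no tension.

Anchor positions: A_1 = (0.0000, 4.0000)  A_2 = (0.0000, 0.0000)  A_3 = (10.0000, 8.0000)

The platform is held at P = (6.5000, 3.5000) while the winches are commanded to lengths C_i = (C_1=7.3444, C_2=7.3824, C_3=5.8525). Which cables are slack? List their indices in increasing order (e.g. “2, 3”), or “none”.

cable 1: √((-6.5000)²+(0.5000)²)=6.5192, C_1=7.3444: slack
cable 2: √((-6.5000)²+(-3.5000)²)=7.3824, C_2=7.3824: taut
cable 3: √((3.5000)²+(4.5000)²)=5.7009, C_3=5.8525: slack

1, 3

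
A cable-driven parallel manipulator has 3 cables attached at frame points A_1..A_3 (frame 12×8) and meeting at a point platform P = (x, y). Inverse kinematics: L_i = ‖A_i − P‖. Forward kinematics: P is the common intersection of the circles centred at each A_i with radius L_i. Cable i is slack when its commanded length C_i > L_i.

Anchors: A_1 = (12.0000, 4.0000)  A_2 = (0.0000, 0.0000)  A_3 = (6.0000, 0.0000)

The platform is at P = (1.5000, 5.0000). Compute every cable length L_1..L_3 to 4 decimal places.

(10.5475, 5.2202, 6.7268)

L_1: Δ = A_1−P = (10.5000, -1.0000) → ‖Δ‖ = √111.2500 = 10.5475
L_2: Δ = A_2−P = (-1.5000, -5.0000) → ‖Δ‖ = √27.2500 = 5.2202
L_3: Δ = A_3−P = (4.5000, -5.0000) → ‖Δ‖ = √45.2500 = 6.7268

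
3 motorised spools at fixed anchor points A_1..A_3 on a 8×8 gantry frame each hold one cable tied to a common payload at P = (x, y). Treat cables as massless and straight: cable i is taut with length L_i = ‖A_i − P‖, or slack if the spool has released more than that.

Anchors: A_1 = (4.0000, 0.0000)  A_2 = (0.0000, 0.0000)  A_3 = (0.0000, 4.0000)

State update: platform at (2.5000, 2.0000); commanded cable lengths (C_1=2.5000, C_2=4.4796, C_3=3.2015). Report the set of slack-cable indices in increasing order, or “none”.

i=1: geometric 2.5000 vs commanded 2.5000 ⇒ taut
i=2: geometric 3.2016 vs commanded 4.4796 ⇒ slack
i=3: geometric 3.2016 vs commanded 3.2015 ⇒ taut

2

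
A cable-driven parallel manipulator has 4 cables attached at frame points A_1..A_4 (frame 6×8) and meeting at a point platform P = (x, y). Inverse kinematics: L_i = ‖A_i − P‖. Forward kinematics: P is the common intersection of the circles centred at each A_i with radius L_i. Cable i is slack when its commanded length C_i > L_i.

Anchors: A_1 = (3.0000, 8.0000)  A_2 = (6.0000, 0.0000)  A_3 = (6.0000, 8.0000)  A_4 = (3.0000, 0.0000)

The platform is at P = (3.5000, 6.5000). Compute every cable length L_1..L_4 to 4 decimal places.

L_1 = √((3.0000−3.5000)² + (8.0000−6.5000)²) = 1.5811
L_2 = √((6.0000−3.5000)² + (0.0000−6.5000)²) = 6.9642
L_3 = √((6.0000−3.5000)² + (8.0000−6.5000)²) = 2.9155
L_4 = √((3.0000−3.5000)² + (0.0000−6.5000)²) = 6.5192

(1.5811, 6.9642, 2.9155, 6.5192)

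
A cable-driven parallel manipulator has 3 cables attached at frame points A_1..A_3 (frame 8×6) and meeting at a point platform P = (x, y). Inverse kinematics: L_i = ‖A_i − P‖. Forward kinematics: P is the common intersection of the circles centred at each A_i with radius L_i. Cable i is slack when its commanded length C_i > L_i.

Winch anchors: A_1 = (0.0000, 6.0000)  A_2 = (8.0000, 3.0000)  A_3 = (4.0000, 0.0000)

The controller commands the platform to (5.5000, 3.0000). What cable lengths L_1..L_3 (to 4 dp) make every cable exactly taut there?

L_1: Δ = A_1−P = (-5.5000, 3.0000) → ‖Δ‖ = √39.2500 = 6.2650
L_2: Δ = A_2−P = (2.5000, 0.0000) → ‖Δ‖ = √6.2500 = 2.5000
L_3: Δ = A_3−P = (-1.5000, -3.0000) → ‖Δ‖ = √11.2500 = 3.3541

(6.2650, 2.5000, 3.3541)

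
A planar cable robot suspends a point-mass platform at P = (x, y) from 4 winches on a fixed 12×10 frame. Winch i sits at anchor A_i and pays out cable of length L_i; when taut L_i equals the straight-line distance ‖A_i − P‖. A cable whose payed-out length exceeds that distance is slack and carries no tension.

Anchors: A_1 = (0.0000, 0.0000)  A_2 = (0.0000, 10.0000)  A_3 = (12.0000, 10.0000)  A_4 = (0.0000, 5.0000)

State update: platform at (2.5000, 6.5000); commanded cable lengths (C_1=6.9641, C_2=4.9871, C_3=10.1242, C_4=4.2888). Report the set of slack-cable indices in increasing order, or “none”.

2, 4

cable 1: L_1 = ‖A_1−P‖ = 6.9642;  C_1 = 6.9641 → taut
cable 2: L_2 = ‖A_2−P‖ = 4.3012;  C_2 = 4.9871 → slack
cable 3: L_3 = ‖A_3−P‖ = 10.1242;  C_3 = 10.1242 → taut
cable 4: L_4 = ‖A_4−P‖ = 2.9155;  C_4 = 4.2888 → slack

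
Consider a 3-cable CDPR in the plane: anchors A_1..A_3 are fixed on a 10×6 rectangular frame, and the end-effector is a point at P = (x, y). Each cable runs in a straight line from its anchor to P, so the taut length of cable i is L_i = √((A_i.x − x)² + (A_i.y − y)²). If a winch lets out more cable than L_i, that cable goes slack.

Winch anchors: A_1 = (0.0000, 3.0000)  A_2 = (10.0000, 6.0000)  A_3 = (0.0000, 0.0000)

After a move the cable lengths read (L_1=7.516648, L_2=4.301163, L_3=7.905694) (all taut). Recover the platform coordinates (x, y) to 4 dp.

circle eqns → linear via eq_j − eq_1; set q_j = A_j·A_j − L_j²
q_1 = 0.0000+9.0000−56.5000 = -47.5000
-20.0000·x − 6.0000·y = q_1−q_2 = -165.0000
0.0000·x + 6.0000·y = q_1−q_3 = 15.0000
solve first two rows → x=7.5000, y=2.5000

(7.5000, 2.5000)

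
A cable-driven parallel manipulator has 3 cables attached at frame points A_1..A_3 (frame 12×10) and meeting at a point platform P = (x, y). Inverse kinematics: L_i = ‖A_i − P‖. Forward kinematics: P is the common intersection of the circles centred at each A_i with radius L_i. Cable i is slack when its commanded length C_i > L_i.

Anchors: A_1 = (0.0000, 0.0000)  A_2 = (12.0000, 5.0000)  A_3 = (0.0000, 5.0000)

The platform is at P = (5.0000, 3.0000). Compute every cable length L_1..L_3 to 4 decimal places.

L_1 = √((0.0000−5.0000)² + (0.0000−3.0000)²) = 5.8310
L_2 = √((12.0000−5.0000)² + (5.0000−3.0000)²) = 7.2801
L_3 = √((0.0000−5.0000)² + (5.0000−3.0000)²) = 5.3852

(5.8310, 7.2801, 5.3852)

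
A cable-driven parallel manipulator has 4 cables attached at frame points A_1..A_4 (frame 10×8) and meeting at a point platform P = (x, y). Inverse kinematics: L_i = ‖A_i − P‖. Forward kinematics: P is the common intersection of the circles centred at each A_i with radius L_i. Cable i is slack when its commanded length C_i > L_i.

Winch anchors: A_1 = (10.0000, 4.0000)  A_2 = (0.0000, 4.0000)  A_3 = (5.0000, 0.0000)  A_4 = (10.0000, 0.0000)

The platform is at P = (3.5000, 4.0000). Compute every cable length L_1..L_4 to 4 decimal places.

(6.5000, 3.5000, 4.2720, 7.6322)

L_1 = √((10.0000−3.5000)² + (4.0000−4.0000)²) = 6.5000
L_2 = √((0.0000−3.5000)² + (4.0000−4.0000)²) = 3.5000
L_3 = √((5.0000−3.5000)² + (0.0000−4.0000)²) = 4.2720
L_4 = √((10.0000−3.5000)² + (0.0000−4.0000)²) = 7.6322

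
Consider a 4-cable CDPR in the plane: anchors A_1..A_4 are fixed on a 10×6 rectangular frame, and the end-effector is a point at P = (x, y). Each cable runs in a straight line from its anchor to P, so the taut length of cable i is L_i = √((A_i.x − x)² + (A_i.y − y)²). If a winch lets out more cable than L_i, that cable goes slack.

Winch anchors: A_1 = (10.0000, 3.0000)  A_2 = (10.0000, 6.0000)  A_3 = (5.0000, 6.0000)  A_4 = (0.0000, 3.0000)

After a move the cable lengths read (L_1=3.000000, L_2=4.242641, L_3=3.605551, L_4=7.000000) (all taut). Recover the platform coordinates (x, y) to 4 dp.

each cable: (A_i−P)·(A_i−P) = L_i²; let k_i = ‖A_i‖²−L_i²
k_1 = 100.0000+9.0000−9.0000 = 100.0000
row 1: 0.0000x − 6.0000y = -18.0000  (k_2=118.0000)
row 2: 10.0000x − 6.0000y = 52.0000  (k_3=48.0000)
row 3: 20.0000x + 0.0000y = 140.0000  (k_4=-40.0000)
Cramer on rows 1–2 → x = 7.0000, y = 3.0000
check cable 4: ‖A_4−P‖² = 49.0000 ≈ L_4² = 49.0000 ✓

(7.0000, 3.0000)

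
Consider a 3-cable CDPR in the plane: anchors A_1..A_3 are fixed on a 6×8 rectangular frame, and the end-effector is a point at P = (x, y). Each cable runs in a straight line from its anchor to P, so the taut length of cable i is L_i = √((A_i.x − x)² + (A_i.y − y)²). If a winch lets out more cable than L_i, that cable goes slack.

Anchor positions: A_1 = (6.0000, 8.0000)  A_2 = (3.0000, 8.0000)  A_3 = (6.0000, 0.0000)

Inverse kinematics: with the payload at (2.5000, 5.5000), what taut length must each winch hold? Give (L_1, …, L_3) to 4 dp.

(4.3012, 2.5495, 6.5192)

L_1: Δ = A_1−P = (3.5000, 2.5000) → ‖Δ‖ = √18.5000 = 4.3012
L_2: Δ = A_2−P = (0.5000, 2.5000) → ‖Δ‖ = √6.5000 = 2.5495
L_3: Δ = A_3−P = (3.5000, -5.5000) → ‖Δ‖ = √42.5000 = 6.5192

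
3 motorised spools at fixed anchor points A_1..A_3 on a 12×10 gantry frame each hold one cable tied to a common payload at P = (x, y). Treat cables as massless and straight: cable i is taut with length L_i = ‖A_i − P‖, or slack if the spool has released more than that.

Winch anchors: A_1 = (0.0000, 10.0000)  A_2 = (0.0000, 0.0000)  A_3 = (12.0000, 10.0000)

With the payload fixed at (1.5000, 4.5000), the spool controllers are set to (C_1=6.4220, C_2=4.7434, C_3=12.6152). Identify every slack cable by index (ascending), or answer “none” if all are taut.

1, 3

cable 1: √((-1.5000)²+(5.5000)²)=5.7009, C_1=6.4220: slack
cable 2: √((-1.5000)²+(-4.5000)²)=4.7434, C_2=4.7434: taut
cable 3: √((10.5000)²+(5.5000)²)=11.8533, C_3=12.6152: slack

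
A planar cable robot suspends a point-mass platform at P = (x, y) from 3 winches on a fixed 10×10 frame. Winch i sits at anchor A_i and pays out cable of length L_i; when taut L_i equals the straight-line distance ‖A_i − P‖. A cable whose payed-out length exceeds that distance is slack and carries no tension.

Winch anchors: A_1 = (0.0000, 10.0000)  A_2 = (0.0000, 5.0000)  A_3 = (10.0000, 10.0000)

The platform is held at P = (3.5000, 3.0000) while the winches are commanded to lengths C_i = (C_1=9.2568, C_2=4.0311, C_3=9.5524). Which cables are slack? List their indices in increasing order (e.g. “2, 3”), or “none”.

i=1: geometric 7.8262 vs commanded 9.2568 ⇒ slack
i=2: geometric 4.0311 vs commanded 4.0311 ⇒ taut
i=3: geometric 9.5525 vs commanded 9.5524 ⇒ taut

1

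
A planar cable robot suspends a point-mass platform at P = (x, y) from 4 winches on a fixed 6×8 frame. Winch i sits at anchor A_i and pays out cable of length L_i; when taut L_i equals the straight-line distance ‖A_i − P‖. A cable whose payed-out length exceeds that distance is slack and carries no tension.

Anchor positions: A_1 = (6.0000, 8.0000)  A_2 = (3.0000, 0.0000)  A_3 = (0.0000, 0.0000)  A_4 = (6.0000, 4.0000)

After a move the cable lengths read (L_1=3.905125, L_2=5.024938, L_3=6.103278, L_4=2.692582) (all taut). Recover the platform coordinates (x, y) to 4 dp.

each cable: (A_i−P)·(A_i−P) = L_i²; let q_i = ‖A_i‖²−L_i²
q_1 = 36.0000+64.0000−15.2500 = 84.7500
row 1: 6.0000x + 16.0000y = 101.0000  (q_2=-16.2500)
row 2: 12.0000x + 16.0000y = 122.0000  (q_3=-37.2500)
row 3: 0.0000x + 8.0000y = 40.0000  (q_4=44.7500)
Cramer on rows 1–2 → x = 3.5000, y = 5.0000
check cable 4: ‖A_4−P‖² = 7.2500 ≈ L_4² = 7.2500 ✓

(3.5000, 5.0000)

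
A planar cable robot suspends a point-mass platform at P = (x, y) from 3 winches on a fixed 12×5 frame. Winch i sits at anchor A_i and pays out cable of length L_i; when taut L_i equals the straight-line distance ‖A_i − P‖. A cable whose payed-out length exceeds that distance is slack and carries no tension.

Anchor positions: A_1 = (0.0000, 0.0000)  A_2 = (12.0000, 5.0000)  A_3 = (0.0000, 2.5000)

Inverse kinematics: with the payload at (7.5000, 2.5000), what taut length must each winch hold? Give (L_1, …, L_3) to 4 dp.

L_1: Δ = A_1−P = (-7.5000, -2.5000) → ‖Δ‖ = √62.5000 = 7.9057
L_2: Δ = A_2−P = (4.5000, 2.5000) → ‖Δ‖ = √26.5000 = 5.1478
L_3: Δ = A_3−P = (-7.5000, 0.0000) → ‖Δ‖ = √56.2500 = 7.5000

(7.9057, 5.1478, 7.5000)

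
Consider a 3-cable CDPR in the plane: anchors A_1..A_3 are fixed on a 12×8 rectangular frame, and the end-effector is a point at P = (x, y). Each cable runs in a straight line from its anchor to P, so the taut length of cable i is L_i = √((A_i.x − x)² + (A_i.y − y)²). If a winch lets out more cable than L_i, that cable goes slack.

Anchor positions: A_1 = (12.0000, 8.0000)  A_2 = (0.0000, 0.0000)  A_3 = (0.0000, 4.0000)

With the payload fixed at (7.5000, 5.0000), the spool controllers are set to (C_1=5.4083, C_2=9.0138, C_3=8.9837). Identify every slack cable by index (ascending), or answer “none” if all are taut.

cable 1: √((4.5000)²+(3.0000)²)=5.4083, C_1=5.4083: taut
cable 2: √((-7.5000)²+(-5.0000)²)=9.0139, C_2=9.0138: taut
cable 3: √((-7.5000)²+(-1.0000)²)=7.5664, C_3=8.9837: slack

3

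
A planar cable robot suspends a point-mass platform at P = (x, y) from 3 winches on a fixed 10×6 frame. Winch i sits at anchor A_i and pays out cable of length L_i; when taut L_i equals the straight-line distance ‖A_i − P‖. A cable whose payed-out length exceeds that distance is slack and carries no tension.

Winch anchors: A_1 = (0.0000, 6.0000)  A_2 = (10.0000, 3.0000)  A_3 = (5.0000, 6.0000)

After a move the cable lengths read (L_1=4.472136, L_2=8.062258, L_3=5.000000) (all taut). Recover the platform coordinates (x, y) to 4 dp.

(2.0000, 2.0000)

expand ‖A_i−P‖²=L_i² and subtract eq 1 (q_i ≔ ‖A_i‖²−L_i²)
q_1 = 0.0000+36.0000−20.0000 = 16.0000
eq1−eq2 → [-20.0000  6.0000]·P = -28.0000
eq1−eq3 → [-10.0000  0.0000]·P = -20.0000
2×2 solve → P = (2.0000, 2.0000)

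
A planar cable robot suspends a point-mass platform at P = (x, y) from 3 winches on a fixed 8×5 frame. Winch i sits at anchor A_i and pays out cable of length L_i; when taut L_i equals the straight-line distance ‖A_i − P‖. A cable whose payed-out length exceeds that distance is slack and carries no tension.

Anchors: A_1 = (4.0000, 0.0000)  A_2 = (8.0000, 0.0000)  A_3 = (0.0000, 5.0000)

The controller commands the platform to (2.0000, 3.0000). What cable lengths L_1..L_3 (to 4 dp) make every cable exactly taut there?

(3.6056, 6.7082, 2.8284)

cable 1: Δx=2.0000, Δy=-3.0000; L_1 = √(Δx²+Δy²) = 3.6056
cable 2: Δx=6.0000, Δy=-3.0000; L_2 = √(Δx²+Δy²) = 6.7082
cable 3: Δx=-2.0000, Δy=2.0000; L_3 = √(Δx²+Δy²) = 2.8284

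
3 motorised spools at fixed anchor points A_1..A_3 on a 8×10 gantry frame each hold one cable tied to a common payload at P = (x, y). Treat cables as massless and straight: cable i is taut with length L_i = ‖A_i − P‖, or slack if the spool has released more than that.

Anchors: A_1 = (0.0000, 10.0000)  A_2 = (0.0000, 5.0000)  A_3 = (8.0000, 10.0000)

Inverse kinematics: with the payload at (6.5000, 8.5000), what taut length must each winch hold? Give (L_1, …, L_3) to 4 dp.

L_1: Δ = A_1−P = (-6.5000, 1.5000) → ‖Δ‖ = √44.5000 = 6.6708
L_2: Δ = A_2−P = (-6.5000, -3.5000) → ‖Δ‖ = √54.5000 = 7.3824
L_3: Δ = A_3−P = (1.5000, 1.5000) → ‖Δ‖ = √4.5000 = 2.1213

(6.6708, 7.3824, 2.1213)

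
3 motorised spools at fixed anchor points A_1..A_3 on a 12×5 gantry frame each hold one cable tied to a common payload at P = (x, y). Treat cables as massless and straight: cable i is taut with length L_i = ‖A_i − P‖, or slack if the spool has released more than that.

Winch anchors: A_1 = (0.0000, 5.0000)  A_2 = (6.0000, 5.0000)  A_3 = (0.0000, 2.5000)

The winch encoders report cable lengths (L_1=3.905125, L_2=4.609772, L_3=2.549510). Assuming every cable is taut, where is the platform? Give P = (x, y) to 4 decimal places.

circle eqns → linear via eq_j − eq_1; set k_j = A_j·A_j − L_j²
k_1 = 0.0000+25.0000−15.2500 = 9.7500
-12.0000·x + 0.0000·y = k_1−k_2 = -30.0000
0.0000·x + 5.0000·y = k_1−k_3 = 10.0000
solve first two rows → x=2.5000, y=2.0000

(2.5000, 2.0000)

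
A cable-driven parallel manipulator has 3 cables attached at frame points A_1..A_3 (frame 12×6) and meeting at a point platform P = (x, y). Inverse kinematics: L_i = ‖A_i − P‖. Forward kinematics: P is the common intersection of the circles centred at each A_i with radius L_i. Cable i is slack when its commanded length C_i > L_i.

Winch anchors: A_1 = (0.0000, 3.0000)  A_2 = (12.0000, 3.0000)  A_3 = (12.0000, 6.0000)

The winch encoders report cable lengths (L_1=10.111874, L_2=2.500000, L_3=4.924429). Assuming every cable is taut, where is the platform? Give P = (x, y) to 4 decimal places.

(10.0000, 1.5000)

expand ‖A_i−P‖²=L_i² and subtract eq 1 (k_i ≔ ‖A_i‖²−L_i²)
k_1 = 0.0000+9.0000−102.2500 = -93.2500
eq1−eq2 → [-24.0000  0.0000]·P = -240.0000
eq1−eq3 → [-24.0000  -6.0000]·P = -249.0000
2×2 solve → P = (10.0000, 1.5000)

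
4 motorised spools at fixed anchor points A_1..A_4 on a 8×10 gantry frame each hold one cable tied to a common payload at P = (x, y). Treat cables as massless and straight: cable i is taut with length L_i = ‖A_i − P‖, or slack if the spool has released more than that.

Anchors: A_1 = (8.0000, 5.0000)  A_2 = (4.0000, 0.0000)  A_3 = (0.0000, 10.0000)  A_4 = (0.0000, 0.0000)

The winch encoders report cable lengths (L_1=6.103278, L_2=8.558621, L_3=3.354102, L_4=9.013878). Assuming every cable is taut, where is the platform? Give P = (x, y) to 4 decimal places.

circle eqns → linear via eq_j − eq_1; set c_j = A_j·A_j − L_j²
c_1 = 64.0000+25.0000−37.2500 = 51.7500
8.0000·x + 10.0000·y = c_1−c_2 = 109.0000
16.0000·x − 10.0000·y = c_1−c_3 = -37.0000
16.0000·x + 10.0000·y = c_1−c_4 = 133.0000
solve first two rows → x=3.0000, y=8.5000
check cable 4: ‖A_4−P‖² = 81.2500 ≈ L_4² = 81.2500 ✓

(3.0000, 8.5000)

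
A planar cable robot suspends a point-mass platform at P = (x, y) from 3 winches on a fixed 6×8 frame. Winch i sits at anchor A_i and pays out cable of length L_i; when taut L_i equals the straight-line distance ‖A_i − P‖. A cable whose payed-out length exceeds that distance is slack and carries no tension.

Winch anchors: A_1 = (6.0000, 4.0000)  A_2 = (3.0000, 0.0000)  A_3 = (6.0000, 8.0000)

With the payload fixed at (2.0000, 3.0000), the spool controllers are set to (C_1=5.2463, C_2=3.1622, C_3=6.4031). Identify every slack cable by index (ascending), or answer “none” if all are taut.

cable 1: √((4.0000)²+(1.0000)²)=4.1231, C_1=5.2463: slack
cable 2: √((1.0000)²+(-3.0000)²)=3.1623, C_2=3.1622: taut
cable 3: √((4.0000)²+(5.0000)²)=6.4031, C_3=6.4031: taut

1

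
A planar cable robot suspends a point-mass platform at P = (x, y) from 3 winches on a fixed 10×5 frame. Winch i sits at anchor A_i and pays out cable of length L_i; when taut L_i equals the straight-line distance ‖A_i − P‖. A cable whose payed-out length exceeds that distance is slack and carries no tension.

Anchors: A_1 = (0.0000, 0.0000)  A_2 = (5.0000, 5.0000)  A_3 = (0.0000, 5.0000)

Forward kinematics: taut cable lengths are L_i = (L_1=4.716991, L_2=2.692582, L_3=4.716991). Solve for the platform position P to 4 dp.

expand ‖A_i−P‖²=L_i² and subtract eq 1 (c_i ≔ ‖A_i‖²−L_i²)
c_1 = 0.0000+0.0000−22.2500 = -22.2500
eq1−eq2 → [-10.0000  -10.0000]·P = -65.0000
eq1−eq3 → [0.0000  -10.0000]·P = -25.0000
2×2 solve → P = (4.0000, 2.5000)

(4.0000, 2.5000)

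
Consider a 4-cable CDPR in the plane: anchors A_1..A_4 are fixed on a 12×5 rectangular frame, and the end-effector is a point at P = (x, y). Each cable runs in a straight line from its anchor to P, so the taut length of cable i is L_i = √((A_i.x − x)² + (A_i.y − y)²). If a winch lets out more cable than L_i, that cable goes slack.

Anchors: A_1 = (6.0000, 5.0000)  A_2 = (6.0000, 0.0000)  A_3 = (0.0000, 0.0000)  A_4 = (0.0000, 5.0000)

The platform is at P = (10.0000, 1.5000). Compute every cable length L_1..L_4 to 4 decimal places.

(5.3151, 4.2720, 10.1119, 10.5948)

L_1: Δ = A_1−P = (-4.0000, 3.5000) → ‖Δ‖ = √28.2500 = 5.3151
L_2: Δ = A_2−P = (-4.0000, -1.5000) → ‖Δ‖ = √18.2500 = 4.2720
L_3: Δ = A_3−P = (-10.0000, -1.5000) → ‖Δ‖ = √102.2500 = 10.1119
L_4: Δ = A_4−P = (-10.0000, 3.5000) → ‖Δ‖ = √112.2500 = 10.5948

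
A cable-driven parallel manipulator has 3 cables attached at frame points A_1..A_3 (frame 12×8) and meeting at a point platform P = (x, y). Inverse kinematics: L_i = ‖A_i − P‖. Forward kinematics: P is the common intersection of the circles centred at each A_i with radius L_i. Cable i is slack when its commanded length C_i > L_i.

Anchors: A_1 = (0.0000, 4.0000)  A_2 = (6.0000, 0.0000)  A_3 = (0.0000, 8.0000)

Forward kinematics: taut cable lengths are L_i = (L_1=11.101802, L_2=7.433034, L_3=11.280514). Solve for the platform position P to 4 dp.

(11.0000, 5.5000)

circle eqns → linear via eq_j − eq_1; set k_j = A_j·A_j − L_j²
k_1 = 0.0000+16.0000−123.2500 = -107.2500
-12.0000·x + 8.0000·y = k_1−k_2 = -88.0000
0.0000·x − 8.0000·y = k_1−k_3 = -44.0000
solve first two rows → x=11.0000, y=5.5000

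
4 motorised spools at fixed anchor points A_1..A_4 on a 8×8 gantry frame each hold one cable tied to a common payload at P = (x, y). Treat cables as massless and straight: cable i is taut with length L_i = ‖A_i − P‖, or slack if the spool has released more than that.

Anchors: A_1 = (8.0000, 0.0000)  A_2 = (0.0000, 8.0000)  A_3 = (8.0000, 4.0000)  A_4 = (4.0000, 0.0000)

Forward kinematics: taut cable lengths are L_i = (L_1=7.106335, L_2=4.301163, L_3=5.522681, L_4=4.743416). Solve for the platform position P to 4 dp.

each cable: (A_i−P)·(A_i−P) = L_i²; let q_i = ‖A_i‖²−L_i²
q_1 = 64.0000+0.0000−50.5000 = 13.5000
row 1: 16.0000x − 16.0000y = -32.0000  (q_2=45.5000)
row 2: 0.0000x − 8.0000y = -36.0000  (q_3=49.5000)
row 3: 8.0000x + 0.0000y = 20.0000  (q_4=-6.5000)
Cramer on rows 1–2 → x = 2.5000, y = 4.5000
check cable 4: ‖A_4−P‖² = 22.5000 ≈ L_4² = 22.5000 ✓

(2.5000, 4.5000)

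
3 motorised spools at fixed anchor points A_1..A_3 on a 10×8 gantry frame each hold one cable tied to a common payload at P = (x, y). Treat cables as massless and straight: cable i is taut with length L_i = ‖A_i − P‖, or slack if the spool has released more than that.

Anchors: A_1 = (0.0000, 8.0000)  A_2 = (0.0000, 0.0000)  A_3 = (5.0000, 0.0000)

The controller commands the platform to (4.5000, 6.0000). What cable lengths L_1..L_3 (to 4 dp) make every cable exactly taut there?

cable 1: Δx=-4.5000, Δy=2.0000; L_1 = √(Δx²+Δy²) = 4.9244
cable 2: Δx=-4.5000, Δy=-6.0000; L_2 = √(Δx²+Δy²) = 7.5000
cable 3: Δx=0.5000, Δy=-6.0000; L_3 = √(Δx²+Δy²) = 6.0208

(4.9244, 7.5000, 6.0208)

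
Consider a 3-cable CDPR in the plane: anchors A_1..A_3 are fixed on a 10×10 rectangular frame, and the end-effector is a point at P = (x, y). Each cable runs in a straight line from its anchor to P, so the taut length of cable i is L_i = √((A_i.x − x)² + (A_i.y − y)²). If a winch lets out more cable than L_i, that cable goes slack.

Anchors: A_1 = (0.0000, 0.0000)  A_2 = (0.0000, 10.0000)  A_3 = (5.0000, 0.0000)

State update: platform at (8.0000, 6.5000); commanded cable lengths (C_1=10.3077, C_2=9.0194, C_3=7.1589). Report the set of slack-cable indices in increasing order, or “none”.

i=1: geometric 10.3078 vs commanded 10.3077 ⇒ taut
i=2: geometric 8.7321 vs commanded 9.0194 ⇒ slack
i=3: geometric 7.1589 vs commanded 7.1589 ⇒ taut

2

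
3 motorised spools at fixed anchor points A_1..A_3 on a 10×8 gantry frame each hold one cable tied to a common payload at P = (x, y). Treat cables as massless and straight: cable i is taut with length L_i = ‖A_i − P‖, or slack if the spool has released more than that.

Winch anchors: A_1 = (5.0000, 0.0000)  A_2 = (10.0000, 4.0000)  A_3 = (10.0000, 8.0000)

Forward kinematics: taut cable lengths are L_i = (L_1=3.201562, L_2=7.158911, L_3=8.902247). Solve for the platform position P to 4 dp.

(3.0000, 2.5000)

each cable: (A_i−P)·(A_i−P) = L_i²; let k_i = ‖A_i‖²−L_i²
k_1 = 25.0000+0.0000−10.2500 = 14.7500
row 1: -10.0000x − 8.0000y = -50.0000  (k_2=64.7500)
row 2: -10.0000x − 16.0000y = -70.0000  (k_3=84.7500)
Cramer on rows 1–2 → x = 3.0000, y = 2.5000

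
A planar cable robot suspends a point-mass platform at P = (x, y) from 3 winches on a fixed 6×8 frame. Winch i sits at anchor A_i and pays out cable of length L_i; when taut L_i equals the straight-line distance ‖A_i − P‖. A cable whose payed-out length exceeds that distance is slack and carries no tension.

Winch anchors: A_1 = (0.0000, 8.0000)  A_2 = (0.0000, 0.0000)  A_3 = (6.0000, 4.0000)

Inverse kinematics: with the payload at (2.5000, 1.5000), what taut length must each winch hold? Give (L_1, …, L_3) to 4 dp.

(6.9642, 2.9155, 4.3012)

L_1 = √((0.0000−2.5000)² + (8.0000−1.5000)²) = 6.9642
L_2 = √((0.0000−2.5000)² + (0.0000−1.5000)²) = 2.9155
L_3 = √((6.0000−2.5000)² + (4.0000−1.5000)²) = 4.3012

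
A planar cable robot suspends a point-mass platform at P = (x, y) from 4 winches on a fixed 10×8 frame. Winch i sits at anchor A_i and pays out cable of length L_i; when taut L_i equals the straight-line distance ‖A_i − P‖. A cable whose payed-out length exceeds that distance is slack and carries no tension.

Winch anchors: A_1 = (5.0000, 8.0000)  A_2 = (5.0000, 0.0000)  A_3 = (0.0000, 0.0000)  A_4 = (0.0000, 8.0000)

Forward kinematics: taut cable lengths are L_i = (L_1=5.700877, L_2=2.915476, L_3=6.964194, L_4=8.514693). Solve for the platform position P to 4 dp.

circle eqns → linear via eq_j − eq_1; set k_j = A_j·A_j − L_j²
k_1 = 25.0000+64.0000−32.5000 = 56.5000
0.0000·x + 16.0000·y = k_1−k_2 = 40.0000
10.0000·x + 16.0000·y = k_1−k_3 = 105.0000
10.0000·x + 0.0000·y = k_1−k_4 = 65.0000
solve first two rows → x=6.5000, y=2.5000
check cable 4: ‖A_4−P‖² = 72.5000 ≈ L_4² = 72.5000 ✓

(6.5000, 2.5000)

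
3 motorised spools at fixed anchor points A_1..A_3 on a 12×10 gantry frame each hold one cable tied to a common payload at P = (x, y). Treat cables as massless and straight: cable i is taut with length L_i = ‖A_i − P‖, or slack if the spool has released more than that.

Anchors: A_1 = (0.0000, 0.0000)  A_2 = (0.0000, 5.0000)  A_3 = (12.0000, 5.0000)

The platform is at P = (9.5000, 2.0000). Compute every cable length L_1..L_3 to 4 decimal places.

(9.7082, 9.9624, 3.9051)

L_1 = √((0.0000−9.5000)² + (0.0000−2.0000)²) = 9.7082
L_2 = √((0.0000−9.5000)² + (5.0000−2.0000)²) = 9.9624
L_3 = √((12.0000−9.5000)² + (5.0000−2.0000)²) = 3.9051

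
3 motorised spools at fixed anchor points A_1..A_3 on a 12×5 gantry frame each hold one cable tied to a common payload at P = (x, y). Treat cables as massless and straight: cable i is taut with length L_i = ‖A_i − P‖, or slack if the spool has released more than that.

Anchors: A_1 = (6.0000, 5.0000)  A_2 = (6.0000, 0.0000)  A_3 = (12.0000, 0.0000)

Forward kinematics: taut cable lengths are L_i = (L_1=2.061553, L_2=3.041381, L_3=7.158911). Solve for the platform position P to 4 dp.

(5.5000, 3.0000)

each cable: (A_i−P)·(A_i−P) = L_i²; let c_i = ‖A_i‖²−L_i²
c_1 = 36.0000+25.0000−4.2500 = 56.7500
row 1: 0.0000x + 10.0000y = 30.0000  (c_2=26.7500)
row 2: -12.0000x + 10.0000y = -36.0000  (c_3=92.7500)
Cramer on rows 1–2 → x = 5.5000, y = 3.0000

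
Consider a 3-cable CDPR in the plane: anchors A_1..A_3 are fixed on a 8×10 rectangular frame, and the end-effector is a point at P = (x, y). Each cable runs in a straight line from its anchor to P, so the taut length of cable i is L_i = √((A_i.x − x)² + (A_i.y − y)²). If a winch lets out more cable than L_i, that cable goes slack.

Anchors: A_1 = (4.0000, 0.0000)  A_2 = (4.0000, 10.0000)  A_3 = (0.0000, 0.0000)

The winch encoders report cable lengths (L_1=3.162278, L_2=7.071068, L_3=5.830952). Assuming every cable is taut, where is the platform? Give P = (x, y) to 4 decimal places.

expand ‖A_i−P‖²=L_i² and subtract eq 1 (k_i ≔ ‖A_i‖²−L_i²)
k_1 = 16.0000+0.0000−10.0000 = 6.0000
eq1−eq2 → [0.0000  -20.0000]·P = -60.0000
eq1−eq3 → [8.0000  0.0000]·P = 40.0000
2×2 solve → P = (5.0000, 3.0000)

(5.0000, 3.0000)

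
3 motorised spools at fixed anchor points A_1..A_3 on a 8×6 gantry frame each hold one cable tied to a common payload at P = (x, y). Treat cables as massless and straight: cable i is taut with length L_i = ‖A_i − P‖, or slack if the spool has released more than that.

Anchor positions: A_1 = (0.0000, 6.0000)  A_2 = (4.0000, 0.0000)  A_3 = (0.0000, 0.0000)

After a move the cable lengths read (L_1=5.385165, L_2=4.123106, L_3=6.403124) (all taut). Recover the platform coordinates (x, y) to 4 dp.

expand ‖A_i−P‖²=L_i² and subtract eq 1 (k_i ≔ ‖A_i‖²−L_i²)
k_1 = 0.0000+36.0000−29.0000 = 7.0000
eq1−eq2 → [-8.0000  12.0000]·P = 8.0000
eq1−eq3 → [0.0000  12.0000]·P = 48.0000
2×2 solve → P = (5.0000, 4.0000)

(5.0000, 4.0000)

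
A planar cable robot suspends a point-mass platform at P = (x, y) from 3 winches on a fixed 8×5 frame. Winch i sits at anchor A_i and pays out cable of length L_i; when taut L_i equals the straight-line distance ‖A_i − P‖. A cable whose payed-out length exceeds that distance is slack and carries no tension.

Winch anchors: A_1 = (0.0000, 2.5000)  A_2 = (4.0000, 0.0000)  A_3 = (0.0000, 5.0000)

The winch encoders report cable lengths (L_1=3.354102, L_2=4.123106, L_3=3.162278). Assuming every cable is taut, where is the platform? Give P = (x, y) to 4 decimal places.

each cable: (A_i−P)·(A_i−P) = L_i²; let q_i = ‖A_i‖²−L_i²
q_1 = 0.0000+6.2500−11.2500 = -5.0000
row 1: -8.0000x + 5.0000y = -4.0000  (q_2=-1.0000)
row 2: 0.0000x − 5.0000y = -20.0000  (q_3=15.0000)
Cramer on rows 1–2 → x = 3.0000, y = 4.0000

(3.0000, 4.0000)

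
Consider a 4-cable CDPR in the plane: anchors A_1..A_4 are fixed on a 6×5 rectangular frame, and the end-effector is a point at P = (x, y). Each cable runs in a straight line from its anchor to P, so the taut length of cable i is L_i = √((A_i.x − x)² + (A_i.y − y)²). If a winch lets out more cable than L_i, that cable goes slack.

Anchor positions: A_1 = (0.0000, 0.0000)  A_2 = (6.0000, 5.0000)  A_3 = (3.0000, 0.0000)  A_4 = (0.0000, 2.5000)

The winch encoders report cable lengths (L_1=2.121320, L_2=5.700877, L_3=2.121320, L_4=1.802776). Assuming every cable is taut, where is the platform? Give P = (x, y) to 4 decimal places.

circle eqns → linear via eq_j − eq_1; set q_j = A_j·A_j − L_j²
q_1 = 0.0000+0.0000−4.5000 = -4.5000
-12.0000·x − 10.0000·y = q_1−q_2 = -33.0000
-6.0000·x + 0.0000·y = q_1−q_3 = -9.0000
0.0000·x − 5.0000·y = q_1−q_4 = -7.5000
solve first two rows → x=1.5000, y=1.5000
check cable 4: ‖A_4−P‖² = 3.2500 ≈ L_4² = 3.2500 ✓

(1.5000, 1.5000)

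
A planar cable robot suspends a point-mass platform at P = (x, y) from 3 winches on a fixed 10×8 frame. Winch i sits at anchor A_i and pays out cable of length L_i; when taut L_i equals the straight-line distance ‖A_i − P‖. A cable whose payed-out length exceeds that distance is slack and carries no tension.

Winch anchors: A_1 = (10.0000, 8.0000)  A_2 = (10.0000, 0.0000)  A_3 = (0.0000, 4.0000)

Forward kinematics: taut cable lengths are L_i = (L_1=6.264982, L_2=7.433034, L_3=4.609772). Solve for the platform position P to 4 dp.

(4.5000, 5.0000)

each cable: (A_i−P)·(A_i−P) = L_i²; let c_i = ‖A_i‖²−L_i²
c_1 = 100.0000+64.0000−39.2500 = 124.7500
row 1: 0.0000x + 16.0000y = 80.0000  (c_2=44.7500)
row 2: 20.0000x + 8.0000y = 130.0000  (c_3=-5.2500)
Cramer on rows 1–2 → x = 4.5000, y = 5.0000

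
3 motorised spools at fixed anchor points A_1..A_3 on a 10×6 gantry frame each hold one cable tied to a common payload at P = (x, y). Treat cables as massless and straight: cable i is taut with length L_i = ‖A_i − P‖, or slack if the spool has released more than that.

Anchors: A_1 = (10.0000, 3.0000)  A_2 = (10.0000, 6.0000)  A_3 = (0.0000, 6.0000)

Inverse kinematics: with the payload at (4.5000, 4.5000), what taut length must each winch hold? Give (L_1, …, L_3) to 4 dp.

(5.7009, 5.7009, 4.7434)

L_1: Δ = A_1−P = (5.5000, -1.5000) → ‖Δ‖ = √32.5000 = 5.7009
L_2: Δ = A_2−P = (5.5000, 1.5000) → ‖Δ‖ = √32.5000 = 5.7009
L_3: Δ = A_3−P = (-4.5000, 1.5000) → ‖Δ‖ = √22.5000 = 4.7434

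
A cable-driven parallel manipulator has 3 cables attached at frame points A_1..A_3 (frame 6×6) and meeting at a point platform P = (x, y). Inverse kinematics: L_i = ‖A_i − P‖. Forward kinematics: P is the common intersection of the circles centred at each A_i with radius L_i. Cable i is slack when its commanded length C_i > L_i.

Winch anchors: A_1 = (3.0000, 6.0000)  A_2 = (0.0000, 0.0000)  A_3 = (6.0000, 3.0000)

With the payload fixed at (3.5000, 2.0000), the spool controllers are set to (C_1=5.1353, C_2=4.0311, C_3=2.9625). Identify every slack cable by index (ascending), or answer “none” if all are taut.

1, 3

i=1: geometric 4.0311 vs commanded 5.1353 ⇒ slack
i=2: geometric 4.0311 vs commanded 4.0311 ⇒ taut
i=3: geometric 2.6926 vs commanded 2.9625 ⇒ slack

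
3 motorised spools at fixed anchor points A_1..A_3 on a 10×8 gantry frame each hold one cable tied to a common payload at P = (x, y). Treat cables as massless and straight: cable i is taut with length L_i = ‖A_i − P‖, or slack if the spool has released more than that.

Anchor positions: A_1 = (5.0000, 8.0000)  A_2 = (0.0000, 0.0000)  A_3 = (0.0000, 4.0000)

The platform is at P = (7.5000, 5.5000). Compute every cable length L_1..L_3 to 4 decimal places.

cable 1: Δx=-2.5000, Δy=2.5000; L_1 = √(Δx²+Δy²) = 3.5355
cable 2: Δx=-7.5000, Δy=-5.5000; L_2 = √(Δx²+Δy²) = 9.3005
cable 3: Δx=-7.5000, Δy=-1.5000; L_3 = √(Δx²+Δy²) = 7.6485

(3.5355, 9.3005, 7.6485)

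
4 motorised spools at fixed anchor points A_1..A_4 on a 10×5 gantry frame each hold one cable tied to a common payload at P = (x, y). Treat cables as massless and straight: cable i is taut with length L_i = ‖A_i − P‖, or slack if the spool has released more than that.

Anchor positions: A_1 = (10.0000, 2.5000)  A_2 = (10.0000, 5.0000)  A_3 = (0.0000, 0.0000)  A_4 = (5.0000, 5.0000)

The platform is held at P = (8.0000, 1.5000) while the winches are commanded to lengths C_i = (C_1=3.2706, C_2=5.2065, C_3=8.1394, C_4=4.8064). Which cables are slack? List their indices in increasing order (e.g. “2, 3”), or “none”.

1, 2, 4

i=1: geometric 2.2361 vs commanded 3.2706 ⇒ slack
i=2: geometric 4.0311 vs commanded 5.2065 ⇒ slack
i=3: geometric 8.1394 vs commanded 8.1394 ⇒ taut
i=4: geometric 4.6098 vs commanded 4.8064 ⇒ slack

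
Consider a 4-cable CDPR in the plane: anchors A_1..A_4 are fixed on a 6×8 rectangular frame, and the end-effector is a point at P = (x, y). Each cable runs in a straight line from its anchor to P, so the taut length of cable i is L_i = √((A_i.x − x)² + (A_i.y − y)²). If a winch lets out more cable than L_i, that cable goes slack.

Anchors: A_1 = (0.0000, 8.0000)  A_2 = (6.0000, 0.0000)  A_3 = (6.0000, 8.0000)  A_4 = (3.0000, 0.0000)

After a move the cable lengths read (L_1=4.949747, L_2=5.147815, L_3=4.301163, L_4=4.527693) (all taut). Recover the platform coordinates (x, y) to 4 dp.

(3.5000, 4.5000)

circle eqns → linear via eq_j − eq_1; set c_j = A_j·A_j − L_j²
c_1 = 0.0000+64.0000−24.5000 = 39.5000
-12.0000·x + 16.0000·y = c_1−c_2 = 30.0000
-12.0000·x + 0.0000·y = c_1−c_3 = -42.0000
-6.0000·x + 16.0000·y = c_1−c_4 = 51.0000
solve first two rows → x=3.5000, y=4.5000
check cable 4: ‖A_4−P‖² = 20.5000 ≈ L_4² = 20.5000 ✓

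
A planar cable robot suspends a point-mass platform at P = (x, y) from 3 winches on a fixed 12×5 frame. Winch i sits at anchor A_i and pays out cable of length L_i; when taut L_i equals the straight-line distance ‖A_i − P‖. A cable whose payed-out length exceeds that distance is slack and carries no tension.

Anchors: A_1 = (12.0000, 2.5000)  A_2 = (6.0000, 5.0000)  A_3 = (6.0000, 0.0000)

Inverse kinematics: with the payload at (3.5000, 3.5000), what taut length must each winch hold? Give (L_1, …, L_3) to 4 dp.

L_1 = √((12.0000−3.5000)² + (2.5000−3.5000)²) = 8.5586
L_2 = √((6.0000−3.5000)² + (5.0000−3.5000)²) = 2.9155
L_3 = √((6.0000−3.5000)² + (0.0000−3.5000)²) = 4.3012

(8.5586, 2.9155, 4.3012)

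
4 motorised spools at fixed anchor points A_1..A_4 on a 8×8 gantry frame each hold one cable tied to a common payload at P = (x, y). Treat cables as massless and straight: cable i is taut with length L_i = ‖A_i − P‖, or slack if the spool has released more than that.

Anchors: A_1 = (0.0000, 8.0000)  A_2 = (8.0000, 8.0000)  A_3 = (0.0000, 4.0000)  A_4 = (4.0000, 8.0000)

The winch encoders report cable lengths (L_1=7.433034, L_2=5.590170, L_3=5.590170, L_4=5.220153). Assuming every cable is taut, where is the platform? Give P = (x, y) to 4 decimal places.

(5.5000, 3.0000)

expand ‖A_i−P‖²=L_i² and subtract eq 1 (k_i ≔ ‖A_i‖²−L_i²)
k_1 = 0.0000+64.0000−55.2500 = 8.7500
eq1−eq2 → [-16.0000  0.0000]·P = -88.0000
eq1−eq3 → [0.0000  8.0000]·P = 24.0000
eq1−eq4 → [-8.0000  0.0000]·P = -44.0000
2×2 solve → P = (5.5000, 3.0000)
check cable 4: ‖A_4−P‖² = 27.2500 ≈ L_4² = 27.2500 ✓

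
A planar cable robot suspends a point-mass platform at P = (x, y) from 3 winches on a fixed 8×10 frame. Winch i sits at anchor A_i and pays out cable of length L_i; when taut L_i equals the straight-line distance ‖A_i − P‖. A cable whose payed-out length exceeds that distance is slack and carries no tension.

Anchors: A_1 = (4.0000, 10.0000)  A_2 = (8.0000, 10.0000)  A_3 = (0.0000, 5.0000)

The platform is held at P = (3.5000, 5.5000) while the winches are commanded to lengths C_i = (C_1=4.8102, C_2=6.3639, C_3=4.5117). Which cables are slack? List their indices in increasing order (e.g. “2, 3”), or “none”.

i=1: geometric 4.5277 vs commanded 4.8102 ⇒ slack
i=2: geometric 6.3640 vs commanded 6.3639 ⇒ taut
i=3: geometric 3.5355 vs commanded 4.5117 ⇒ slack

1, 3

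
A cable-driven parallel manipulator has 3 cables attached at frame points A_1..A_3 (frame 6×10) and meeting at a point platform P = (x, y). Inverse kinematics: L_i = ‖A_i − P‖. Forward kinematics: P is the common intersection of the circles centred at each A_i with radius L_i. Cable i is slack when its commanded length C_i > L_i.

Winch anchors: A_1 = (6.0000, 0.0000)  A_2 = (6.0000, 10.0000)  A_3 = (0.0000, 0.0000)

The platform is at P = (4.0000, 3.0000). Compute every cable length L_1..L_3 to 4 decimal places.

(3.6056, 7.2801, 5.0000)

L_1 = √((6.0000−4.0000)² + (0.0000−3.0000)²) = 3.6056
L_2 = √((6.0000−4.0000)² + (10.0000−3.0000)²) = 7.2801
L_3 = √((0.0000−4.0000)² + (0.0000−3.0000)²) = 5.0000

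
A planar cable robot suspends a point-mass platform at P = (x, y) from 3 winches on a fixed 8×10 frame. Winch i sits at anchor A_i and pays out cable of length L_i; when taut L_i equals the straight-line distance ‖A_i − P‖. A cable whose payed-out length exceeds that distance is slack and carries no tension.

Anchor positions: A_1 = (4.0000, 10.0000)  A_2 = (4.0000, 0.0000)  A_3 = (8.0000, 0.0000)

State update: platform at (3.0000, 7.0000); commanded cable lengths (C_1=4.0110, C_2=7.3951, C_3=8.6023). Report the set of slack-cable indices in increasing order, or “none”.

cable 1: L_1 = ‖A_1−P‖ = 3.1623;  C_1 = 4.0110 → slack
cable 2: L_2 = ‖A_2−P‖ = 7.0711;  C_2 = 7.3951 → slack
cable 3: L_3 = ‖A_3−P‖ = 8.6023;  C_3 = 8.6023 → taut

1, 2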